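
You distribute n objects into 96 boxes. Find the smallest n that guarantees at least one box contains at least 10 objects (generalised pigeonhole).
n = (10 − 1)·96 + 1 = 865

By the generalised pigeonhole principle, to guarantee some box contains ≥ r objects we need more than (r − 1) · k objects total. Threshold: n = (r − 1) · k + 1. With r = 10 and k = 96: n = 9 · 96 + 1 = 864 + 1 = 865. For n = 864 = 9 · 96, we can put exactly 9 objects in every box, avoiding 10 in any single one — so 865 is tight.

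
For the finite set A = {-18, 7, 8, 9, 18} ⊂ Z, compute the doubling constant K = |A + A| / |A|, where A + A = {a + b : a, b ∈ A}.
K = |A + A| / |A| = 14/5

Enumerate A + A = {a + b : a, b ∈ A}. With |A| = 5, there are |A|^2 = 25 ordered sum pairs; collecting distinct values, A + A = {-36, -11, -10, -9, 0, 14, 15, 16, 17, 18, 25, 26, 27, 36}, so |A + A| = 14. Thus K = 14/5. For comparison, the minimum possible |A + A| over all 5-element sets is 2·5 − 1 = 9 (so min K = 9/5), attained only by arithmetic progressions.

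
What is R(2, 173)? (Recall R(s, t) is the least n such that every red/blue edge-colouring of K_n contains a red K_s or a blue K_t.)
R(2, 173) = 173

R(2, k) = k for all k ≥ 2: in a 2-colouring of K_k, either some edge is red (a red K_2) or all edges are blue (a blue K_k). And K_{172} coloured all-blue has no blue K_173, so R(2, 173) > 172. Hence R(2, 173) = 173.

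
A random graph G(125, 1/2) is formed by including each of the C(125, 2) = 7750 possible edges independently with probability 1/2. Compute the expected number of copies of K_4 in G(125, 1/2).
E[# K_4] = C(125, 4) · (1/2)^C(4, 2) = 9691375 / 2^6 = 151427.734375

For each 4-subset S of vertices (there are C(125, 4) = 9691375 such S), let X_S = 1 if S induces a K_4 (all C(4, 2) = 6 edges present). Then P(X_S = 1) = (1/2)^6 = 1/64. By linearity of expectation, E[# K_4] = C(125, 4) · (1/2)^6 = 9691375 / 64 = 151427.734375.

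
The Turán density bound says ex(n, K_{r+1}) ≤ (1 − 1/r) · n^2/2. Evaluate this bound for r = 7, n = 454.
Turán density bound = (6/7) · 454^2/2 = 618348/7 ≈ 88335.4286

Turán's theorem: ex(n, K_{r+1}) is achieved by the complete r-partite Turán graph T(n, r) with parts as balanced as possible, and is at most (1 − 1/r) · n^2/2. For r = 7, n = 454: the density bound is (6/7) · 206116/2 = 618348/7 ≈ 88335.4286. The integer-valued extremum is e(T(454, 7)) = 88335, which is strictly less than the density bound 618348/7 since 7 ∤ 454 (the parts of T(454, 7) cannot all be equal).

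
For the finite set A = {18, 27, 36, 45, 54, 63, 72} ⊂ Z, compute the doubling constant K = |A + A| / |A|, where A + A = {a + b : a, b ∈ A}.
K = |A + A| / |A| = 13/7

Enumerate A + A = {a + b : a, b ∈ A}. With |A| = 7, there are |A|^2 = 49 ordered sum pairs; collecting distinct values, A + A = {36, 45, 54, 63, 72, 81, 90, 99, 108, 117, 126, 135, 144}, so |A + A| = 13. Thus K = 13/7. Here |A + A| = 2|A| − 1 = 13, the minimum possible — so K = 13/7 is minimal, which holds iff A is an arithmetic progression.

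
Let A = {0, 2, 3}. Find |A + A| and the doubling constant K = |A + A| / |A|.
K = |A + A| / |A| = 6/3 = 2

Enumerate A + A = {a + b : a, b ∈ A}. With |A| = 3, there are |A|^2 = 9 ordered sum pairs; collecting distinct values, A + A = {0, 2, 3, 4, 5, 6}, so |A + A| = 6. Thus K = 6/3 = 2. For comparison, the minimum possible |A + A| over all 3-element sets is 2·3 − 1 = 5 (so min K = 5/3), attained only by arithmetic progressions.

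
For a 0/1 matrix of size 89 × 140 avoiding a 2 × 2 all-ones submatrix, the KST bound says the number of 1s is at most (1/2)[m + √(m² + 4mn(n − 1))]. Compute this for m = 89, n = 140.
z(89, 140; 2, 2) ≤ (1/2)[89 + √(89² + 4·89·140·139)] = (1/2)[89 + √6935681] = 1361.2841

Kővári–Sós–Turán: let r_1, ..., r_89 be the row sums and z = Σ r_i the total number of 1s. Each pair of columns can share at most one row with both entries 1 (else a 2×2 all-ones block appears), so Σ_i C(r_i, 2) ≤ C(140, 2) = 9730. By convexity Σ_i C(r_i, 2) ≥ 89·C(z/89, 2) = z(z − 89)/(2·89), giving z² − 89z − 89·140·139 ≤ 0 and hence z ≤ (1/2)[89 + √(7921 + 4·1731940)] = (1/2)[89 + √6935681] ≈ (1/2)(89 + 2633.5681) = 1361.2841.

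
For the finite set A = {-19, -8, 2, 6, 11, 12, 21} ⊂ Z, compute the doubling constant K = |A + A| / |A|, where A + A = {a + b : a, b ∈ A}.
K = |A + A| / |A| = 25/7

Enumerate A + A = {a + b : a, b ∈ A}. With |A| = 7, there are |A|^2 = 49 ordered sum pairs; collecting distinct values, A + A = {-38, -27, -17, -16, -13, -8, -7, -6, -2, 2, 3, 4, 8, 12, 13, 14, 17, 18, 22, 23, 24, 27, 32, 33, 42}, so |A + A| = 25. Thus K = 25/7. For comparison, the minimum possible |A + A| over all 7-element sets is 2·7 − 1 = 13 (so min K = 13/7), attained only by arithmetic progressions.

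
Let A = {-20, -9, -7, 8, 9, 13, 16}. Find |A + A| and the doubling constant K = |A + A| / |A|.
K = |A + A| / |A| = 28/7 = 4

Enumerate A + A = {a + b : a, b ∈ A}. With |A| = 7, there are |A|^2 = 49 ordered sum pairs; collecting distinct values, A + A = {-40, -29, -27, -18, -16, -14, -12, -11, -7, -4, -1, 0, 1, 2, 4, 6, 7, 9, 16, 17, 18, 21, 22, 24, 25, 26, 29, 32}, so |A + A| = 28. Thus K = 28/7 = 4. For comparison, the minimum possible |A + A| over all 7-element sets is 2·7 − 1 = 13 (so min K = 13/7), attained only by arithmetic progressions.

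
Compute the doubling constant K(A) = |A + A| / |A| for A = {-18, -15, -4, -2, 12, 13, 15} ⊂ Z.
K = |A + A| / |A| = 25/7

Enumerate A + A = {a + b : a, b ∈ A}. With |A| = 7, there are |A|^2 = 49 ordered sum pairs; collecting distinct values, A + A = {-36, -33, -30, -22, -20, -19, -17, -8, -6, -5, -4, -3, -2, 0, 8, 9, 10, 11, 13, 24, 25, 26, 27, 28, 30}, so |A + A| = 25. Thus K = 25/7. For comparison, the minimum possible |A + A| over all 7-element sets is 2·7 − 1 = 13 (so min K = 13/7), attained only by arithmetic progressions.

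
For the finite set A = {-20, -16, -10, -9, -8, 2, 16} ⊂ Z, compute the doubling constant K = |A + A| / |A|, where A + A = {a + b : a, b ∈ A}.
K = |A + A| / |A| = 26/7

Enumerate A + A = {a + b : a, b ∈ A}. With |A| = 7, there are |A|^2 = 49 ordered sum pairs; collecting distinct values, A + A = {-40, -36, -32, -30, -29, -28, -26, -25, -24, -20, -19, -18, -17, -16, -14, -8, -7, -6, -4, 0, 4, 6, 7, 8, 18, 32}, so |A + A| = 26. Thus K = 26/7. For comparison, the minimum possible |A + A| over all 7-element sets is 2·7 − 1 = 13 (so min K = 13/7), attained only by arithmetic progressions.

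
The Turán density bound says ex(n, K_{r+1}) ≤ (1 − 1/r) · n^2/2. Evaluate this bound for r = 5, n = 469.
Turán density bound = (4/5) · 469^2/2 = 439922/5 ≈ 87984.4

Turán's theorem: ex(n, K_{r+1}) is achieved by the complete r-partite Turán graph T(n, r) with parts as balanced as possible, and is at most (1 − 1/r) · n^2/2. For r = 5, n = 469: the density bound is (4/5) · 219961/2 = 439922/5 ≈ 87984.4. The integer-valued extremum is e(T(469, 5)) = 87984, which is strictly less than the density bound 439922/5 since 5 ∤ 469 (the parts of T(469, 5) cannot all be equal).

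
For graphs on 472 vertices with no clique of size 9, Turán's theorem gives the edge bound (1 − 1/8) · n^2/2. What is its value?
Turán density bound = (7/8) · 472^2/2 = 97468

Turán's theorem: ex(n, K_{r+1}) is achieved by the complete r-partite Turán graph T(n, r) with parts as balanced as possible, and is at most (1 − 1/r) · n^2/2. For r = 8, n = 472: the density bound is (7/8) · 222784/2 = 97468. Since 8 ∣ 472, the Turán graph T(472, 8) has parts of equal size 59, and its edge count e(T(472, 8)) = 97468 attains the density bound exactly.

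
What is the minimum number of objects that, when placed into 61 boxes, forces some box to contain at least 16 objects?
n = (16 − 1)·61 + 1 = 916

By the generalised pigeonhole principle, to guarantee some box contains ≥ r objects we need more than (r − 1) · k objects total. Threshold: n = (r − 1) · k + 1. With r = 16 and k = 61: n = 15 · 61 + 1 = 915 + 1 = 916. For n = 915 = 15 · 61, we can put exactly 15 objects in every box, avoiding 16 in any single one — so 916 is tight.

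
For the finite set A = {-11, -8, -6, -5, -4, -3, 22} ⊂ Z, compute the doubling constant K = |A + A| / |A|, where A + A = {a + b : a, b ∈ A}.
K = |A + A| / |A| = 21/7 = 3

Enumerate A + A = {a + b : a, b ∈ A}. With |A| = 7, there are |A|^2 = 49 ordered sum pairs; collecting distinct values, A + A = {-22, -19, -17, -16, -15, -14, -13, -12, -11, -10, -9, -8, -7, -6, 11, 14, 16, 17, 18, 19, 44}, so |A + A| = 21. Thus K = 21/7 = 3. For comparison, the minimum possible |A + A| over all 7-element sets is 2·7 − 1 = 13 (so min K = 13/7), attained only by arithmetic progressions.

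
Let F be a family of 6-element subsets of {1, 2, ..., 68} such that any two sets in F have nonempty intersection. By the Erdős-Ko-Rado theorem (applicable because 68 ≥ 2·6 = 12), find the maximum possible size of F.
max |F| = C(67, 5) = 9657648

The Erdős-Ko-Rado theorem states: for n ≥ 2k, an intersecting family of k-subsets of an n-element set has size at most C(n − 1, k − 1), with equality for 'star' families {A ⊆ [n] : |A| = k, i ∈ A} (fix an element i). For n = 68, k = 6: C(67, 5) = 9657648.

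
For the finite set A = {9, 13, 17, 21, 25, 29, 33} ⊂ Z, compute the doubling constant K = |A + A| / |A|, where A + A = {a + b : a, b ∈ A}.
K = |A + A| / |A| = 13/7

Enumerate A + A = {a + b : a, b ∈ A}. With |A| = 7, there are |A|^2 = 49 ordered sum pairs; collecting distinct values, A + A = {18, 22, 26, 30, 34, 38, 42, 46, 50, 54, 58, 62, 66}, so |A + A| = 13. Thus K = 13/7. Here |A + A| = 2|A| − 1 = 13, the minimum possible — so K = 13/7 is minimal, which holds iff A is an arithmetic progression.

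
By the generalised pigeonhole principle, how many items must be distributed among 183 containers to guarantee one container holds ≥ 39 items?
n = (39 − 1)·183 + 1 = 6955

By the generalised pigeonhole principle, to guarantee some box contains ≥ r objects we need more than (r − 1) · k objects total. Threshold: n = (r − 1) · k + 1. With r = 39 and k = 183: n = 38 · 183 + 1 = 6954 + 1 = 6955. For n = 6954 = 38 · 183, we can put exactly 38 objects in every box, avoiding 39 in any single one — so 6955 is tight.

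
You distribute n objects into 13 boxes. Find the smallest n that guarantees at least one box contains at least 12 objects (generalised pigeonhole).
n = (12 − 1)·13 + 1 = 144

By the generalised pigeonhole principle, to guarantee some box contains ≥ r objects we need more than (r − 1) · k objects total. Threshold: n = (r − 1) · k + 1. With r = 12 and k = 13: n = 11 · 13 + 1 = 143 + 1 = 144. For n = 143 = 11 · 13, we can put exactly 11 objects in every box, avoiding 12 in any single one — so 144 is tight.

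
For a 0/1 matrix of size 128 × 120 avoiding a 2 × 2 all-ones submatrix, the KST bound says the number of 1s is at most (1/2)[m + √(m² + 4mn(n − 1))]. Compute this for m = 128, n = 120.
z(128, 120; 2, 2) ≤ (1/2)[128 + √(128² + 4·128·120·119)] = (1/2)[128 + √7327744] = 1417.4903

Kővári–Sós–Turán: let r_1, ..., r_128 be the row sums and z = Σ r_i the total number of 1s. Each pair of columns can share at most one row with both entries 1 (else a 2×2 all-ones block appears), so Σ_i C(r_i, 2) ≤ C(120, 2) = 7140. By convexity Σ_i C(r_i, 2) ≥ 128·C(z/128, 2) = z(z − 128)/(2·128), giving z² − 128z − 128·120·119 ≤ 0 and hence z ≤ (1/2)[128 + √(16384 + 4·1827840)] = (1/2)[128 + √7327744] ≈ (1/2)(128 + 2706.9806) = 1417.4903.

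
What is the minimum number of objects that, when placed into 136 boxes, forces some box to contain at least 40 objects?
n = (40 − 1)·136 + 1 = 5305

By the generalised pigeonhole principle, to guarantee some box contains ≥ r objects we need more than (r − 1) · k objects total. Threshold: n = (r − 1) · k + 1. With r = 40 and k = 136: n = 39 · 136 + 1 = 5304 + 1 = 5305. For n = 5304 = 39 · 136, we can put exactly 39 objects in every box, avoiding 40 in any single one — so 5305 is tight.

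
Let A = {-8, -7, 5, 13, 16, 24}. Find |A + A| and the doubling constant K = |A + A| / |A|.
K = |A + A| / |A| = 20/6 = 10/3

Enumerate A + A = {a + b : a, b ∈ A}. With |A| = 6, there are |A|^2 = 36 ordered sum pairs; collecting distinct values, A + A = {-16, -15, -14, -3, -2, 5, 6, 8, 9, 10, 16, 17, 18, 21, 26, 29, 32, 37, 40, 48}, so |A + A| = 20. Thus K = 20/6 = 10/3. For comparison, the minimum possible |A + A| over all 6-element sets is 2·6 − 1 = 11 (so min K = 11/6), attained only by arithmetic progressions.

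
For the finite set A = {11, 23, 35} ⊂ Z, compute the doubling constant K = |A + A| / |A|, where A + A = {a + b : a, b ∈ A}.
K = |A + A| / |A| = 5/3

Enumerate A + A = {a + b : a, b ∈ A}. With |A| = 3, there are |A|^2 = 9 ordered sum pairs; collecting distinct values, A + A = {22, 34, 46, 58, 70}, so |A + A| = 5. Thus K = 5/3. Here |A + A| = 2|A| − 1 = 5, the minimum possible — so K = 5/3 is minimal, which holds iff A is an arithmetic progression.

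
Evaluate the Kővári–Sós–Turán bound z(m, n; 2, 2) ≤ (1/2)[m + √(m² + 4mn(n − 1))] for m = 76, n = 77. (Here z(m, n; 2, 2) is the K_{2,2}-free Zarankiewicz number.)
z(76, 77; 2, 2) ≤ (1/2)[76 + √(76² + 4·76·77·76)] = (1/2)[76 + √1784784] = 705.979

Kővári–Sós–Turán: let r_1, ..., r_76 be the row sums and z = Σ r_i the total number of 1s. Each pair of columns can share at most one row with both entries 1 (else a 2×2 all-ones block appears), so Σ_i C(r_i, 2) ≤ C(77, 2) = 2926. By convexity Σ_i C(r_i, 2) ≥ 76·C(z/76, 2) = z(z − 76)/(2·76), giving z² − 76z − 76·77·76 ≤ 0 and hence z ≤ (1/2)[76 + √(5776 + 4·444752)] = (1/2)[76 + √1784784] ≈ (1/2)(76 + 1335.9581) = 705.979.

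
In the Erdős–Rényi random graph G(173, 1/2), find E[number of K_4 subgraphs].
E[# K_4] = C(173, 4) · (1/2)^C(4, 2) = 36041955 / 2^6 = 563155.546875

For each 4-subset S of vertices (there are C(173, 4) = 36041955 such S), let X_S = 1 if S induces a K_4 (all C(4, 2) = 6 edges present). Then P(X_S = 1) = (1/2)^6 = 1/64. By linearity of expectation, E[# K_4] = C(173, 4) · (1/2)^6 = 36041955 / 64 = 563155.546875.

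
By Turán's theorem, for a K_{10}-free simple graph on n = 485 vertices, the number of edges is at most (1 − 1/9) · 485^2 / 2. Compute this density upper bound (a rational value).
Turán density bound = (8/9) · 485^2/2 = 940900/9 ≈ 104544.4444

Turán's theorem: ex(n, K_{r+1}) is achieved by the complete r-partite Turán graph T(n, r) with parts as balanced as possible, and is at most (1 − 1/r) · n^2/2. For r = 9, n = 485: the density bound is (8/9) · 235225/2 = 940900/9 ≈ 104544.4444. The integer-valued extremum is e(T(485, 9)) = 104544, which is strictly less than the density bound 940900/9 since 9 ∤ 485 (the parts of T(485, 9) cannot all be equal).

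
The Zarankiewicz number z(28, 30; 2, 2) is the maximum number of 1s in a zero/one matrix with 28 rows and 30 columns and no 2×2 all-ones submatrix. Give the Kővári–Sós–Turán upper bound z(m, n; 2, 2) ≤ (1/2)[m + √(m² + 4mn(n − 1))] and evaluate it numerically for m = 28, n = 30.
z(28, 30; 2, 2) ≤ (1/2)[28 + √(28² + 4·28·30·29)] = (1/2)[28 + √98224] = 170.7035

Kővári–Sós–Turán: let r_1, ..., r_28 be the row sums and z = Σ r_i the total number of 1s. Each pair of columns can share at most one row with both entries 1 (else a 2×2 all-ones block appears), so Σ_i C(r_i, 2) ≤ C(30, 2) = 435. By convexity Σ_i C(r_i, 2) ≥ 28·C(z/28, 2) = z(z − 28)/(2·28), giving z² − 28z − 28·30·29 ≤ 0 and hence z ≤ (1/2)[28 + √(784 + 4·24360)] = (1/2)[28 + √98224] ≈ (1/2)(28 + 313.4071) = 170.7035.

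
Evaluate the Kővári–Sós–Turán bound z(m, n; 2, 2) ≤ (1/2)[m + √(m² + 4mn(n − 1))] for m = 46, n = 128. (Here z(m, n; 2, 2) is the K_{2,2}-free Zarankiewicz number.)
z(46, 128; 2, 2) ≤ (1/2)[46 + √(46² + 4·46·128·127)] = (1/2)[46 + √2993220] = 888.0462

Kővári–Sós–Turán: let r_1, ..., r_46 be the row sums and z = Σ r_i the total number of 1s. Each pair of columns can share at most one row with both entries 1 (else a 2×2 all-ones block appears), so Σ_i C(r_i, 2) ≤ C(128, 2) = 8128. By convexity Σ_i C(r_i, 2) ≥ 46·C(z/46, 2) = z(z − 46)/(2·46), giving z² − 46z − 46·128·127 ≤ 0 and hence z ≤ (1/2)[46 + √(2116 + 4·747776)] = (1/2)[46 + √2993220] ≈ (1/2)(46 + 1730.0925) = 888.0462.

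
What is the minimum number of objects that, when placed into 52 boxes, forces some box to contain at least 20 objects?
n = (20 − 1)·52 + 1 = 989

By the generalised pigeonhole principle, to guarantee some box contains ≥ r objects we need more than (r − 1) · k objects total. Threshold: n = (r − 1) · k + 1. With r = 20 and k = 52: n = 19 · 52 + 1 = 988 + 1 = 989. For n = 988 = 19 · 52, we can put exactly 19 objects in every box, avoiding 20 in any single one — so 989 is tight.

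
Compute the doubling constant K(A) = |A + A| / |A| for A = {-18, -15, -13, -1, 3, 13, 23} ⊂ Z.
K = |A + A| / |A| = 26/7

Enumerate A + A = {a + b : a, b ∈ A}. With |A| = 7, there are |A|^2 = 49 ordered sum pairs; collecting distinct values, A + A = {-36, -33, -31, -30, -28, -26, -19, -16, -15, -14, -12, -10, -5, -2, 0, 2, 5, 6, 8, 10, 12, 16, 22, 26, 36, 46}, so |A + A| = 26. Thus K = 26/7. For comparison, the minimum possible |A + A| over all 7-element sets is 2·7 − 1 = 13 (so min K = 13/7), attained only by arithmetic progressions.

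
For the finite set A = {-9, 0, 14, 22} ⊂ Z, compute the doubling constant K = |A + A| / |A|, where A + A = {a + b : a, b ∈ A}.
K = |A + A| / |A| = 10/4 = 5/2

Enumerate A + A = {a + b : a, b ∈ A}. With |A| = 4, there are |A|^2 = 16 ordered sum pairs; collecting distinct values, A + A = {-18, -9, 0, 5, 13, 14, 22, 28, 36, 44}, so |A + A| = 10. Thus K = 10/4 = 5/2. For comparison, the minimum possible |A + A| over all 4-element sets is 2·4 − 1 = 7 (so min K = 7/4), attained only by arithmetic progressions.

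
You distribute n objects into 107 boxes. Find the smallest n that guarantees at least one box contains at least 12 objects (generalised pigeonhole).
n = (12 − 1)·107 + 1 = 1178

By the generalised pigeonhole principle, to guarantee some box contains ≥ r objects we need more than (r − 1) · k objects total. Threshold: n = (r − 1) · k + 1. With r = 12 and k = 107: n = 11 · 107 + 1 = 1177 + 1 = 1178. For n = 1177 = 11 · 107, we can put exactly 11 objects in every box, avoiding 12 in any single one — so 1178 is tight.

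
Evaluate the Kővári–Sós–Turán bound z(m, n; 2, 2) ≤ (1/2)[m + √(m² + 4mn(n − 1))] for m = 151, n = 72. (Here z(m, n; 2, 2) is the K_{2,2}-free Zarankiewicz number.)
z(151, 72; 2, 2) ≤ (1/2)[151 + √(151² + 4·151·72·71)] = (1/2)[151 + √3110449] = 957.3233

Kővári–Sós–Turán: let r_1, ..., r_151 be the row sums and z = Σ r_i the total number of 1s. Each pair of columns can share at most one row with both entries 1 (else a 2×2 all-ones block appears), so Σ_i C(r_i, 2) ≤ C(72, 2) = 2556. By convexity Σ_i C(r_i, 2) ≥ 151·C(z/151, 2) = z(z − 151)/(2·151), giving z² − 151z − 151·72·71 ≤ 0 and hence z ≤ (1/2)[151 + √(22801 + 4·771912)] = (1/2)[151 + √3110449] ≈ (1/2)(151 + 1763.6465) = 957.3233.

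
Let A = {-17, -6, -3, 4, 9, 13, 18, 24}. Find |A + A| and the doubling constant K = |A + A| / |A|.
K = |A + A| / |A| = 32/8 = 4

Enumerate A + A = {a + b : a, b ∈ A}. With |A| = 8, there are |A|^2 = 64 ordered sum pairs; collecting distinct values, A + A = {-34, -23, -20, -13, -12, -9, -8, -6, -4, -2, 1, 3, 6, 7, 8, 10, 12, 13, 15, 17, 18, 21, 22, 26, 27, 28, 31, 33, 36, 37, 42, 48}, so |A + A| = 32. Thus K = 32/8 = 4. For comparison, the minimum possible |A + A| over all 8-element sets is 2·8 − 1 = 15 (so min K = 15/8), attained only by arithmetic progressions.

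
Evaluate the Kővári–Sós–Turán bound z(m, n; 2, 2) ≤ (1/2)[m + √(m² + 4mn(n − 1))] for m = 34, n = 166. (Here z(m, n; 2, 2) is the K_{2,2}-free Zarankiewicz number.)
z(34, 166; 2, 2) ≤ (1/2)[34 + √(34² + 4·34·166·165)] = (1/2)[34 + √3726196] = 982.1679

Kővári–Sós–Turán: let r_1, ..., r_34 be the row sums and z = Σ r_i the total number of 1s. Each pair of columns can share at most one row with both entries 1 (else a 2×2 all-ones block appears), so Σ_i C(r_i, 2) ≤ C(166, 2) = 13695. By convexity Σ_i C(r_i, 2) ≥ 34·C(z/34, 2) = z(z − 34)/(2·34), giving z² − 34z − 34·166·165 ≤ 0 and hence z ≤ (1/2)[34 + √(1156 + 4·931260)] = (1/2)[34 + √3726196] ≈ (1/2)(34 + 1930.3357) = 982.1679.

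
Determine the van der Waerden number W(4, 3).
W(4, 3) = 76

This is a classical value, W(4, 3) = 76, established by combining an explicit 4-colouring of {1, ..., 75} with no monochromatic 3-AP (giving the lower bound W(4, 3) > 75) and a finite case analysis / exhaustive computer search showing every 4-colouring of {1, ..., 76} has such an AP.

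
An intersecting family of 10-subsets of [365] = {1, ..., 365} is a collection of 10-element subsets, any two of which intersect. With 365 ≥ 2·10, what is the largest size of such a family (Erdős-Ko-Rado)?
max |F| = C(364, 9) = 279807233988854572

The Erdős-Ko-Rado theorem states: for n ≥ 2k, an intersecting family of k-subsets of an n-element set has size at most C(n − 1, k − 1), with equality for 'star' families {A ⊆ [n] : |A| = k, i ∈ A} (fix an element i). For n = 365, k = 10: C(364, 9) = 279807233988854572.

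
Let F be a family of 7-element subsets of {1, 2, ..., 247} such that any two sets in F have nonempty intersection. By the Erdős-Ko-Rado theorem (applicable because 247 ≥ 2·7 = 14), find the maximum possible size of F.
max |F| = C(246, 6) = 289465762509

Erdős-Ko-Rado (1961): when n ≥ 2k, max |F| = C(n−1, k−1). The bound is attained by the star {A : i ∈ A} for any fixed i ∈ [n]. Here C(247−1, 7−1) = C(246, 6) = 289465762509.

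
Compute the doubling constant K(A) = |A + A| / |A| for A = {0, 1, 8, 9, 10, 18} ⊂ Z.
K = |A + A| / |A| = 16/6 = 8/3

Enumerate A + A = {a + b : a, b ∈ A}. With |A| = 6, there are |A|^2 = 36 ordered sum pairs; collecting distinct values, A + A = {0, 1, 2, 8, 9, 10, 11, 16, 17, 18, 19, 20, 26, 27, 28, 36}, so |A + A| = 16. Thus K = 16/6 = 8/3. For comparison, the minimum possible |A + A| over all 6-element sets is 2·6 − 1 = 11 (so min K = 11/6), attained only by arithmetic progressions.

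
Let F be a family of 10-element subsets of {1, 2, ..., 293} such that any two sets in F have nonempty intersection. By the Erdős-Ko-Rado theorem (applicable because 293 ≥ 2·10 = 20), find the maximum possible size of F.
max |F| = C(292, 9) = 37550200986000560

Erdős-Ko-Rado (1961): when n ≥ 2k, max |F| = C(n−1, k−1). The bound is attained by the star {A : i ∈ A} for any fixed i ∈ [n]. Here C(293−1, 10−1) = C(292, 9) = 37550200986000560.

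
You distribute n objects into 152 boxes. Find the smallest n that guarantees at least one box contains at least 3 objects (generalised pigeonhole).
n = (3 − 1)·152 + 1 = 305

By the generalised pigeonhole principle, to guarantee some box contains ≥ r objects we need more than (r − 1) · k objects total. Threshold: n = (r − 1) · k + 1. With r = 3 and k = 152: n = 2 · 152 + 1 = 304 + 1 = 305. For n = 304 = 2 · 152, we can put exactly 2 objects in every box, avoiding 3 in any single one — so 305 is tight.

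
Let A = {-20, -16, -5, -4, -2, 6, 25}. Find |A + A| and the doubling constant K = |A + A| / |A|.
K = |A + A| / |A| = 27/7

Enumerate A + A = {a + b : a, b ∈ A}. With |A| = 7, there are |A|^2 = 49 ordered sum pairs; collecting distinct values, A + A = {-40, -36, -32, -25, -24, -22, -21, -20, -18, -14, -10, -9, -8, -7, -6, -4, 1, 2, 4, 5, 9, 12, 20, 21, 23, 31, 50}, so |A + A| = 27. Thus K = 27/7. For comparison, the minimum possible |A + A| over all 7-element sets is 2·7 − 1 = 13 (so min K = 13/7), attained only by arithmetic progressions.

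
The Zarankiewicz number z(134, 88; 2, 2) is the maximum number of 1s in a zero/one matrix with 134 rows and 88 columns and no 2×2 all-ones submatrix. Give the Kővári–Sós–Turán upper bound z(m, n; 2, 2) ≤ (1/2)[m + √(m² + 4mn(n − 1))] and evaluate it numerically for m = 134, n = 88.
z(134, 88; 2, 2) ≤ (1/2)[134 + √(134² + 4·134·88·87)] = (1/2)[134 + √4121572] = 1082.0828

Kővári–Sós–Turán: let r_1, ..., r_134 be the row sums and z = Σ r_i the total number of 1s. Each pair of columns can share at most one row with both entries 1 (else a 2×2 all-ones block appears), so Σ_i C(r_i, 2) ≤ C(88, 2) = 3828. By convexity Σ_i C(r_i, 2) ≥ 134·C(z/134, 2) = z(z − 134)/(2·134), giving z² − 134z − 134·88·87 ≤ 0 and hence z ≤ (1/2)[134 + √(17956 + 4·1025904)] = (1/2)[134 + √4121572] ≈ (1/2)(134 + 2030.1655) = 1082.0828.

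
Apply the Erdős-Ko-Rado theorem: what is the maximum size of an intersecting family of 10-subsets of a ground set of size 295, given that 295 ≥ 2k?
max |F| = C(294, 9) = 39963546001186808

The Erdős-Ko-Rado theorem states: for n ≥ 2k, an intersecting family of k-subsets of an n-element set has size at most C(n − 1, k − 1), with equality for 'star' families {A ⊆ [n] : |A| = k, i ∈ A} (fix an element i). For n = 295, k = 10: C(294, 9) = 39963546001186808.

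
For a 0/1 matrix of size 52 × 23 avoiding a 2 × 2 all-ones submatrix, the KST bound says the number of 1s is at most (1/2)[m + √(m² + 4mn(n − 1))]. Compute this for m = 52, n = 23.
z(52, 23; 2, 2) ≤ (1/2)[52 + √(52² + 4·52·23·22)] = (1/2)[52 + √107952] = 190.2802

Kővári–Sós–Turán: let r_1, ..., r_52 be the row sums and z = Σ r_i the total number of 1s. Each pair of columns can share at most one row with both entries 1 (else a 2×2 all-ones block appears), so Σ_i C(r_i, 2) ≤ C(23, 2) = 253. By convexity Σ_i C(r_i, 2) ≥ 52·C(z/52, 2) = z(z − 52)/(2·52), giving z² − 52z − 52·23·22 ≤ 0 and hence z ≤ (1/2)[52 + √(2704 + 4·26312)] = (1/2)[52 + √107952] ≈ (1/2)(52 + 328.5605) = 190.2802.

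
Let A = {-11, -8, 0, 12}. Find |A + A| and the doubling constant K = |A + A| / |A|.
K = |A + A| / |A| = 10/4 = 5/2

Enumerate A + A = {a + b : a, b ∈ A}. With |A| = 4, there are |A|^2 = 16 ordered sum pairs; collecting distinct values, A + A = {-22, -19, -16, -11, -8, 0, 1, 4, 12, 24}, so |A + A| = 10. Thus K = 10/4 = 5/2. For comparison, the minimum possible |A + A| over all 4-element sets is 2·4 − 1 = 7 (so min K = 7/4), attained only by arithmetic progressions.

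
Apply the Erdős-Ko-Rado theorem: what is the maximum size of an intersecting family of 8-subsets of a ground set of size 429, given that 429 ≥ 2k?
max |F| = C(428, 7) = 496887774778680

The Erdős-Ko-Rado theorem states: for n ≥ 2k, an intersecting family of k-subsets of an n-element set has size at most C(n − 1, k − 1), with equality for 'star' families {A ⊆ [n] : |A| = k, i ∈ A} (fix an element i). For n = 429, k = 8: C(428, 7) = 496887774778680.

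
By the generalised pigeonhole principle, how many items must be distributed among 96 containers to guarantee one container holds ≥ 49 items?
n = (49 − 1)·96 + 1 = 4609

By the generalised pigeonhole principle, to guarantee some box contains ≥ r objects we need more than (r − 1) · k objects total. Threshold: n = (r − 1) · k + 1. With r = 49 and k = 96: n = 48 · 96 + 1 = 4608 + 1 = 4609. For n = 4608 = 48 · 96, we can put exactly 48 objects in every box, avoiding 49 in any single one — so 4609 is tight.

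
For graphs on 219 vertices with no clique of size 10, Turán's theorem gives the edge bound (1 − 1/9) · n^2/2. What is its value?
Turán density bound = (8/9) · 219^2/2 = 21316

Turán's theorem: ex(n, K_{r+1}) is achieved by the complete r-partite Turán graph T(n, r) with parts as balanced as possible, and is at most (1 − 1/r) · n^2/2. For r = 9, n = 219: the density bound is (8/9) · 47961/2 = 21316. The integer-valued extremum is e(T(219, 9)) = 21315, which is strictly less than the density bound 21316 since 9 ∤ 219 (the parts of T(219, 9) cannot all be equal).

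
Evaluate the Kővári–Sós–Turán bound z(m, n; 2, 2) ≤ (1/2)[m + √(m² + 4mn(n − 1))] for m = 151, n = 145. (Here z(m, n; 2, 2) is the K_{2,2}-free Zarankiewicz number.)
z(151, 145; 2, 2) ≤ (1/2)[151 + √(151² + 4·151·145·144)] = (1/2)[151 + √12634321] = 1852.7395

Kővári–Sós–Turán: let r_1, ..., r_151 be the row sums and z = Σ r_i the total number of 1s. Each pair of columns can share at most one row with both entries 1 (else a 2×2 all-ones block appears), so Σ_i C(r_i, 2) ≤ C(145, 2) = 10440. By convexity Σ_i C(r_i, 2) ≥ 151·C(z/151, 2) = z(z − 151)/(2·151), giving z² − 151z − 151·145·144 ≤ 0 and hence z ≤ (1/2)[151 + √(22801 + 4·3152880)] = (1/2)[151 + √12634321] ≈ (1/2)(151 + 3554.479) = 1852.7395.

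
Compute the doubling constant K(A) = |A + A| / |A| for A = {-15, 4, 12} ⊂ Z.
K = |A + A| / |A| = 6/3 = 2

Enumerate A + A = {a + b : a, b ∈ A}. With |A| = 3, there are |A|^2 = 9 ordered sum pairs; collecting distinct values, A + A = {-30, -11, -3, 8, 16, 24}, so |A + A| = 6. Thus K = 6/3 = 2. For comparison, the minimum possible |A + A| over all 3-element sets is 2·3 − 1 = 5 (so min K = 5/3), attained only by arithmetic progressions.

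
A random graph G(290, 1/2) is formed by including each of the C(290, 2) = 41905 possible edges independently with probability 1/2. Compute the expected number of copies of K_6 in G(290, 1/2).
E[# K_6] = C(290, 6) · (1/2)^C(6, 2) = 784239335880 / 2^15 = 98029916985/4096 ≈ 23933085.201416

For each 6-subset S of vertices (there are C(290, 6) = 784239335880 such S), let X_S = 1 if S induces a K_6 (all C(6, 2) = 15 edges present). Then P(X_S = 1) = (1/2)^15 = 1/32768. By linearity of expectation, E[# K_6] = C(290, 6) · (1/2)^15 = 784239335880 / 32768 = 98029916985/4096 ≈ 23933085.201416.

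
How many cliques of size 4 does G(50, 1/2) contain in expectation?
E[# K_4] = C(50, 4) · (1/2)^C(4, 2) = 230300 / 2^6 = 57575/16 = 3598.4375

For each 4-subset S of vertices (there are C(50, 4) = 230300 such S), let X_S = 1 if S induces a K_4 (all C(4, 2) = 6 edges present). Then P(X_S = 1) = (1/2)^6 = 1/64. By linearity of expectation, E[# K_4] = C(50, 4) · (1/2)^6 = 230300 / 64 = 57575/16 = 3598.4375.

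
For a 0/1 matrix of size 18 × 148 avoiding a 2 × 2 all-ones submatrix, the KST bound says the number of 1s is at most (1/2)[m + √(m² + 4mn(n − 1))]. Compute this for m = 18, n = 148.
z(18, 148; 2, 2) ≤ (1/2)[18 + √(18² + 4·18·148·147)] = (1/2)[18 + √1566756] = 634.8506

Kővári–Sós–Turán: let r_1, ..., r_18 be the row sums and z = Σ r_i the total number of 1s. Each pair of columns can share at most one row with both entries 1 (else a 2×2 all-ones block appears), so Σ_i C(r_i, 2) ≤ C(148, 2) = 10878. By convexity Σ_i C(r_i, 2) ≥ 18·C(z/18, 2) = z(z − 18)/(2·18), giving z² − 18z − 18·148·147 ≤ 0 and hence z ≤ (1/2)[18 + √(324 + 4·391608)] = (1/2)[18 + √1566756] ≈ (1/2)(18 + 1251.7012) = 634.8506.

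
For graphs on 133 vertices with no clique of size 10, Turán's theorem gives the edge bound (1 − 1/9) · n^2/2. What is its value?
Turán density bound = (8/9) · 133^2/2 = 70756/9 ≈ 7861.7778

Turán's theorem: ex(n, K_{r+1}) is achieved by the complete r-partite Turán graph T(n, r) with parts as balanced as possible, and is at most (1 − 1/r) · n^2/2. For r = 9, n = 133: the density bound is (8/9) · 17689/2 = 70756/9 ≈ 7861.7778. The integer-valued extremum is e(T(133, 9)) = 7861, which is strictly less than the density bound 70756/9 since 9 ∤ 133 (the parts of T(133, 9) cannot all be equal).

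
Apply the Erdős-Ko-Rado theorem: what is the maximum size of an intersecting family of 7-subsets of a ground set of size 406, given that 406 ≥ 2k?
max |F| = C(405, 6) = 5905264505400

Erdős-Ko-Rado (1961): when n ≥ 2k, max |F| = C(n−1, k−1). The bound is attained by the star {A : i ∈ A} for any fixed i ∈ [n]. Here C(406−1, 7−1) = C(405, 6) = 5905264505400.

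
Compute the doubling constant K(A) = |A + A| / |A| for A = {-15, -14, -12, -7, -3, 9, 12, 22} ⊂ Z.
K = |A + A| / |A| = 34/8 = 17/4

Enumerate A + A = {a + b : a, b ∈ A}. With |A| = 8, there are |A|^2 = 64 ordered sum pairs; collecting distinct values, A + A = {-30, -29, -28, -27, -26, -24, -22, -21, -19, -18, -17, -15, -14, -10, -6, -5, -3, -2, 0, 2, 5, 6, 7, 8, 9, 10, 15, 18, 19, 21, 24, 31, 34, 44}, so |A + A| = 34. Thus K = 34/8 = 17/4. For comparison, the minimum possible |A + A| over all 8-element sets is 2·8 − 1 = 15 (so min K = 15/8), attained only by arithmetic progressions.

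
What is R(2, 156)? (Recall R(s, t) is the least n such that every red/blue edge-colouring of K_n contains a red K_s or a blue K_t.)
R(2, 156) = 156

R(2, k) = k for all k ≥ 2: in a 2-colouring of K_k, either some edge is red (a red K_2) or all edges are blue (a blue K_k). And K_{155} coloured all-blue has no blue K_156, so R(2, 156) > 155. Hence R(2, 156) = 156.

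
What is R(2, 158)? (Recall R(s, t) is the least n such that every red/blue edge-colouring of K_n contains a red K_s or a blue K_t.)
R(2, 158) = 158

R(2, k) = k for all k ≥ 2: in a 2-colouring of K_k, either some edge is red (a red K_2) or all edges are blue (a blue K_k). And K_{157} coloured all-blue has no blue K_158, so R(2, 158) > 157. Hence R(2, 158) = 158.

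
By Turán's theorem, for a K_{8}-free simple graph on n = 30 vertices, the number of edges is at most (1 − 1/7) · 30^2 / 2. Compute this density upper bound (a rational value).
Turán density bound = (6/7) · 30^2/2 = 2700/7 ≈ 385.7143

Turán's theorem: ex(n, K_{r+1}) is achieved by the complete r-partite Turán graph T(n, r) with parts as balanced as possible, and is at most (1 − 1/r) · n^2/2. For r = 7, n = 30: the density bound is (6/7) · 900/2 = 2700/7 ≈ 385.7143. The integer-valued extremum is e(T(30, 7)) = 385, which is strictly less than the density bound 2700/7 since 7 ∤ 30 (the parts of T(30, 7) cannot all be equal).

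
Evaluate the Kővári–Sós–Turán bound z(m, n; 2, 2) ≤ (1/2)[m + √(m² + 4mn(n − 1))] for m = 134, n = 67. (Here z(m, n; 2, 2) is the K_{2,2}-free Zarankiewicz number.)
z(134, 67; 2, 2) ≤ (1/2)[134 + √(134² + 4·134·67·66)] = (1/2)[134 + √2388148] = 839.6817

Kővári–Sós–Turán: let r_1, ..., r_134 be the row sums and z = Σ r_i the total number of 1s. Each pair of columns can share at most one row with both entries 1 (else a 2×2 all-ones block appears), so Σ_i C(r_i, 2) ≤ C(67, 2) = 2211. By convexity Σ_i C(r_i, 2) ≥ 134·C(z/134, 2) = z(z − 134)/(2·134), giving z² − 134z − 134·67·66 ≤ 0 and hence z ≤ (1/2)[134 + √(17956 + 4·592548)] = (1/2)[134 + √2388148] ≈ (1/2)(134 + 1545.3634) = 839.6817.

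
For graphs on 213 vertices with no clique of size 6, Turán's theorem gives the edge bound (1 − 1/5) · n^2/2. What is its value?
Turán density bound = (4/5) · 213^2/2 = 90738/5 ≈ 18147.6

Turán's theorem: ex(n, K_{r+1}) is achieved by the complete r-partite Turán graph T(n, r) with parts as balanced as possible, and is at most (1 − 1/r) · n^2/2. For r = 5, n = 213: the density bound is (4/5) · 45369/2 = 90738/5 ≈ 18147.6. The integer-valued extremum is e(T(213, 5)) = 18147, which is strictly less than the density bound 90738/5 since 5 ∤ 213 (the parts of T(213, 5) cannot all be equal).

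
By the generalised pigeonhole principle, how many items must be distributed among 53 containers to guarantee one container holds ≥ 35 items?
n = (35 − 1)·53 + 1 = 1803

By the generalised pigeonhole principle, to guarantee some box contains ≥ r objects we need more than (r − 1) · k objects total. Threshold: n = (r − 1) · k + 1. With r = 35 and k = 53: n = 34 · 53 + 1 = 1802 + 1 = 1803. For n = 1802 = 34 · 53, we can put exactly 34 objects in every box, avoiding 35 in any single one — so 1803 is tight.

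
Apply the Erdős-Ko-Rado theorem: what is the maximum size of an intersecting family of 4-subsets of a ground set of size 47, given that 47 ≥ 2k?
max |F| = C(46, 3) = 15180

The Erdős-Ko-Rado theorem states: for n ≥ 2k, an intersecting family of k-subsets of an n-element set has size at most C(n − 1, k − 1), with equality for 'star' families {A ⊆ [n] : |A| = k, i ∈ A} (fix an element i). For n = 47, k = 4: C(46, 3) = 15180.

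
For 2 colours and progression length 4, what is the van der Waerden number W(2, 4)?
W(2, 4) = 35

This is a classical value, W(2, 4) = 35, established by combining an explicit 2-colouring of {1, ..., 34} with no monochromatic 4-AP (giving the lower bound W(2, 4) > 34) and a finite case analysis / exhaustive computer search showing every 2-colouring of {1, ..., 35} has such an AP.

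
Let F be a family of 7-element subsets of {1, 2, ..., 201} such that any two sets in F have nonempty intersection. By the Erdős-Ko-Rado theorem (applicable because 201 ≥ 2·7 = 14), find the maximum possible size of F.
max |F| = C(200, 6) = 82408626300

Erdős-Ko-Rado (1961): when n ≥ 2k, max |F| = C(n−1, k−1). The bound is attained by the star {A : i ∈ A} for any fixed i ∈ [n]. Here C(201−1, 7−1) = C(200, 6) = 82408626300.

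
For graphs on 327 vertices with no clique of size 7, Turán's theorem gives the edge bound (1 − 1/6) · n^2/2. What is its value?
Turán density bound = (5/6) · 327^2/2 = 178215/4 ≈ 44553.75

Turán's theorem: ex(n, K_{r+1}) is achieved by the complete r-partite Turán graph T(n, r) with parts as balanced as possible, and is at most (1 − 1/r) · n^2/2. For r = 6, n = 327: the density bound is (5/6) · 106929/2 = 178215/4 ≈ 44553.75. The integer-valued extremum is e(T(327, 6)) = 44553, which is strictly less than the density bound 178215/4 since 6 ∤ 327 (the parts of T(327, 6) cannot all be equal).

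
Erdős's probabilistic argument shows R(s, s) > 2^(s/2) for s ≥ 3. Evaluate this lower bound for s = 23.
2^(23/2) = 2896.3094; so R(23, 23) > 2896.3094

Colour each edge of K_n uniformly at random with red/blue. The expected number of monochromatic K_23 is C(n, 23) · 2 · 2^(−C(23,2)). If C(n, 23) · 2^(1 − C(23,2)) < 1, then with positive probability no monochromatic K_23 exists, so R(23, 23) > n. The standard estimate C(n, 23) ≤ n^23/23! shows this inequality holds whenever n ≤ 2^(23/2) (since 23! · 2^(C(23,2) − 1) > 2^(23^2/2) ≥ n^23). Hence R(23, 23) > 2^(23/2) = 2896.3094.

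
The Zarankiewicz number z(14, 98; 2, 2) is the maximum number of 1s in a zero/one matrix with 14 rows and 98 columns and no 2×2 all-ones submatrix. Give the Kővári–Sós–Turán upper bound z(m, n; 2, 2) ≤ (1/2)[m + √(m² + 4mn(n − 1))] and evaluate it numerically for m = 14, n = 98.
z(14, 98; 2, 2) ≤ (1/2)[14 + √(14² + 4·14·98·97)] = (1/2)[14 + √532532] = 371.874

Kővári–Sós–Turán: let r_1, ..., r_14 be the row sums and z = Σ r_i the total number of 1s. Each pair of columns can share at most one row with both entries 1 (else a 2×2 all-ones block appears), so Σ_i C(r_i, 2) ≤ C(98, 2) = 4753. By convexity Σ_i C(r_i, 2) ≥ 14·C(z/14, 2) = z(z − 14)/(2·14), giving z² − 14z − 14·98·97 ≤ 0 and hence z ≤ (1/2)[14 + √(196 + 4·133084)] = (1/2)[14 + √532532] ≈ (1/2)(14 + 729.7479) = 371.874.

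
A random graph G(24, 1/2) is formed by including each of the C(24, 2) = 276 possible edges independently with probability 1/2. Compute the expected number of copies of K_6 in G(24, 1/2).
E[# K_6] = C(24, 6) · (1/2)^C(6, 2) = 134596 / 2^15 = 33649/8192 ≈ 4.107544

For each 6-subset S of vertices (there are C(24, 6) = 134596 such S), let X_S = 1 if S induces a K_6 (all C(6, 2) = 15 edges present). Then P(X_S = 1) = (1/2)^15 = 1/32768. By linearity of expectation, E[# K_6] = C(24, 6) · (1/2)^15 = 134596 / 32768 = 33649/8192 ≈ 4.107544.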